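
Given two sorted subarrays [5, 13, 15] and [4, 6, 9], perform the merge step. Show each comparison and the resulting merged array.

Merging process:

Compare 5 vs 4: take 4 from right. Merged: [4]
Compare 5 vs 6: take 5 from left. Merged: [4, 5]
Compare 13 vs 6: take 6 from right. Merged: [4, 5, 6]
Compare 13 vs 9: take 9 from right. Merged: [4, 5, 6, 9]
Append remaining from left: [13, 15]. Merged: [4, 5, 6, 9, 13, 15]

Final merged array: [4, 5, 6, 9, 13, 15]
Total comparisons: 4

The merged array is [4, 5, 6, 9, 13, 15], requiring 4 comparisons. The merge step runs in O(n) time where n is the total number of elements.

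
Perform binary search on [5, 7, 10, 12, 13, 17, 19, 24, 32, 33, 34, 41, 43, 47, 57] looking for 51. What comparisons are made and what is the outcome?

Binary search for 51 in [5, 7, 10, 12, 13, 17, 19, 24, 32, 33, 34, 41, 43, 47, 57]:

lo=0, hi=14, mid=7, arr[mid]=24 -> 24 < 51, search right half
lo=8, hi=14, mid=11, arr[mid]=41 -> 41 < 51, search right half
lo=12, hi=14, mid=13, arr[mid]=47 -> 47 < 51, search right half
lo=14, hi=14, mid=14, arr[mid]=57 -> 57 > 51, search left half
lo=14 > hi=13, target 51 not found

Binary search determines that 51 is not in the array after 4 comparisons. The search space was exhausted without finding the target.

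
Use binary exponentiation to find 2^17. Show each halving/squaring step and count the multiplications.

Computing 2^17 by squaring (build up from 2^1; each line after the first costs one multiplication):

2^1 = 2
2^2 = (2^1)^2 = 2^2 = 4
2^4 = (2^2)^2 = 4^2 = 16
2^8 = (2^4)^2 = 16^2 = 256
2^16 = (2^8)^2 = 256^2 = 65536
2^17 = 2 * 2^16 = 2 * 65536 = 131072

Result: 131072
Multiplications needed: 5 (5 lines after 2^1)

2^17 = 131072. Using exponentiation by squaring, this requires 5 multiplications. The key idea: if the exponent is even, square the half-power; if odd, multiply by the base once.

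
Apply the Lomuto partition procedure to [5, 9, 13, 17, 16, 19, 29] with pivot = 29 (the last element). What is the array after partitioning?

Lomuto partition with pivot = 29:

Initial array: [5, 9, 13, 17, 16, 19, 29]

arr[0]=5 <= 29: swap with position 0, array becomes [5, 9, 13, 17, 16, 19, 29]
arr[1]=9 <= 29: swap with position 1, array becomes [5, 9, 13, 17, 16, 19, 29]
arr[2]=13 <= 29: swap with position 2, array becomes [5, 9, 13, 17, 16, 19, 29]
arr[3]=17 <= 29: swap with position 3, array becomes [5, 9, 13, 17, 16, 19, 29]
arr[4]=16 <= 29: swap with position 4, array becomes [5, 9, 13, 17, 16, 19, 29]
arr[5]=19 <= 29: swap with position 5, array becomes [5, 9, 13, 17, 16, 19, 29]

Place pivot at position 6: [5, 9, 13, 17, 16, 19, 29]
Pivot position: 6

After partitioning with pivot 29, the array becomes [5, 9, 13, 17, 16, 19, 29]. The pivot is placed at index 6. All elements to the left of the pivot are <= 29, and all elements to the right are > 29.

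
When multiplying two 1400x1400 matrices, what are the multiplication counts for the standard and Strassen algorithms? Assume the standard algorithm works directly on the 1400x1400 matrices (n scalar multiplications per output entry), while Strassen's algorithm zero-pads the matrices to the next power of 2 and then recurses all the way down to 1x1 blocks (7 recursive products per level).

Matrix multiplication for 1400x1400 matrices:

Strassen's algorithm requires power-of-2 dimensions. Pad 1400x1400 to 2048x2048 (next power of 2).

Standard algorithm: 1400^3 = 2744000000 multiplications
Strassen's algorithm: 7^(log2(2048)) = 7^11 = 1977326743 multiplications
Savings: 2744000000 - 1977326743 = 766673257 multiplications

Standard: 2744000000 multiplications (1400^3). Strassen: 1977326743 multiplications (7^11, after padding to 2048x2048). Strassen reduces 8 recursive multiplications to 7 at each level.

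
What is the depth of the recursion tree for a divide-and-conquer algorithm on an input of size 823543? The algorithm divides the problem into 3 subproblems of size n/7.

For divide and conquer with division factor 7:

Problem sizes at each level:
Level 0: 823543
Level 1: 117649
Level 2: 16807
Level 3: 2401
Level 4: 343
Level 5: 49
Level 6: 7
Level 7: 1

The root is level 0 and the size-1 base case is level 7 (the tree spans levels 0 through 7, i.e. 8 levels counting the root), so the depth is the number of divisions: log_7(823543) = 7

The recursion tree depth is log_7(823543) = 7. At each level, the problem size is divided by 7, so it takes 7 divisions to reduce to a base case of size 1. The algorithm makes 3 recursive calls at each level.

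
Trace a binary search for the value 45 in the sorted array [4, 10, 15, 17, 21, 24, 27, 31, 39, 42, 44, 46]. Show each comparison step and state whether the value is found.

Binary search for 45 in [4, 10, 15, 17, 21, 24, 27, 31, 39, 42, 44, 46]:

lo=0, hi=11, mid=5, arr[mid]=24 -> 24 < 45, search right half
lo=6, hi=11, mid=8, arr[mid]=39 -> 39 < 45, search right half
lo=9, hi=11, mid=10, arr[mid]=44 -> 44 < 45, search right half
lo=11, hi=11, mid=11, arr[mid]=46 -> 46 > 45, search left half
lo=11 > hi=10, target 45 not found

Binary search determines that 45 is not in the array after 4 comparisons. The search space was exhausted without finding the target.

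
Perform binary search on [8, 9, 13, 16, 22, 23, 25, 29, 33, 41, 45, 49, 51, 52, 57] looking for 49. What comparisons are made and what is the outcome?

Binary search for 49 in [8, 9, 13, 16, 22, 23, 25, 29, 33, 41, 45, 49, 51, 52, 57]:

lo=0, hi=14, mid=7, arr[mid]=29 -> 29 < 49, search right half
lo=8, hi=14, mid=11, arr[mid]=49 -> Found target at index 11!

Binary search finds 49 at index 11 after 2 comparisons. The search repeatedly halves the search space by comparing with the middle element.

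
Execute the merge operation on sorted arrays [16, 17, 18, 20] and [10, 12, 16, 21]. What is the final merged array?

Merging process:

Compare 16 vs 10: take 10 from right. Merged: [10]
Compare 16 vs 12: take 12 from right. Merged: [10, 12]
Compare 16 vs 16: take 16 from left. Merged: [10, 12, 16]
Compare 17 vs 16: take 16 from right. Merged: [10, 12, 16, 16]
Compare 17 vs 21: take 17 from left. Merged: [10, 12, 16, 16, 17]
Compare 18 vs 21: take 18 from left. Merged: [10, 12, 16, 16, 17, 18]
Compare 20 vs 21: take 20 from left. Merged: [10, 12, 16, 16, 17, 18, 20]
Append remaining from right: [21]. Merged: [10, 12, 16, 16, 17, 18, 20, 21]

Final merged array: [10, 12, 16, 16, 17, 18, 20, 21]
Total comparisons: 7

The merged array is [10, 12, 16, 16, 17, 18, 20, 21], requiring 7 comparisons. The merge step runs in O(n) time where n is the total number of elements.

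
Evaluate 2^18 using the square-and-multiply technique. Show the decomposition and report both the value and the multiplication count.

Computing 2^18 by squaring (build up from 2^1; each line after the first costs one multiplication):

2^1 = 2
2^2 = (2^1)^2 = 2^2 = 4
2^4 = (2^2)^2 = 4^2 = 16
2^8 = (2^4)^2 = 16^2 = 256
2^9 = 2 * 2^8 = 2 * 256 = 512
2^18 = (2^9)^2 = 512^2 = 262144

Result: 262144
Multiplications needed: 5 (5 lines after 2^1)

2^18 = 262144. Using exponentiation by squaring, this requires 5 multiplications. The key idea: if the exponent is even, square the half-power; if odd, multiply by the base once.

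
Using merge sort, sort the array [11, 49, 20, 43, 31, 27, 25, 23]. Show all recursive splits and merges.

Merge sort trace:

Split: [11, 49, 20, 43, 31, 27, 25, 23] -> [11, 49, 20, 43] and [31, 27, 25, 23]
  Split: [11, 49, 20, 43] -> [11, 49] and [20, 43]
    Split: [11, 49] -> [11] and [49]
    Merge: [11] + [49] -> [11, 49]
    Split: [20, 43] -> [20] and [43]
    Merge: [20] + [43] -> [20, 43]
  Merge: [11, 49] + [20, 43] -> [11, 20, 43, 49]
  Split: [31, 27, 25, 23] -> [31, 27] and [25, 23]
    Split: [31, 27] -> [31] and [27]
    Merge: [31] + [27] -> [27, 31]
    Split: [25, 23] -> [25] and [23]
    Merge: [25] + [23] -> [23, 25]
  Merge: [27, 31] + [23, 25] -> [23, 25, 27, 31]
Merge: [11, 20, 43, 49] + [23, 25, 27, 31] -> [11, 20, 23, 25, 27, 31, 43, 49]

Final sorted array: [11, 20, 23, 25, 27, 31, 43, 49]

The merge sort proceeds by recursively splitting the array and merging sorted halves.
After all merges, the sorted array is [11, 20, 23, 25, 27, 31, 43, 49].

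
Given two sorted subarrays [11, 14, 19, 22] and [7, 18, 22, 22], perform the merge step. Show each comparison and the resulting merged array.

Merging process:

Compare 11 vs 7: take 7 from right. Merged: [7]
Compare 11 vs 18: take 11 from left. Merged: [7, 11]
Compare 14 vs 18: take 14 from left. Merged: [7, 11, 14]
Compare 19 vs 18: take 18 from right. Merged: [7, 11, 14, 18]
Compare 19 vs 22: take 19 from left. Merged: [7, 11, 14, 18, 19]
Compare 22 vs 22: take 22 from left. Merged: [7, 11, 14, 18, 19, 22]
Append remaining from right: [22, 22]. Merged: [7, 11, 14, 18, 19, 22, 22, 22]

Final merged array: [7, 11, 14, 18, 19, 22, 22, 22]
Total comparisons: 6

The merged array is [7, 11, 14, 18, 19, 22, 22, 22], requiring 6 comparisons. The merge step runs in O(n) time where n is the total number of elements.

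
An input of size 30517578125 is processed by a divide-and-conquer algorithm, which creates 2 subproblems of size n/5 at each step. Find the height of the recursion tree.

For divide and conquer with division factor 5:

Problem sizes at each level:
Level 0: 30517578125
Level 1: 6103515625
Level 2: 1220703125
Level 3: 244140625
Level 4: 48828125
Level 5: 9765625
Level 6: 1953125
Level 7: 390625
Level 8: 78125
Level 9: 15625
Level 10: 3125
Level 11: 625
Level 12: 125
Level 13: 25
Level 14: 5
Level 15: 1

The root is level 0 and the size-1 base case is level 15 (the tree spans levels 0 through 15, i.e. 16 levels counting the root), so the depth is the number of divisions: log_5(30517578125) = 15

The recursion tree depth is log_5(30517578125) = 15. At each level, the problem size is divided by 5, so it takes 15 divisions to reduce to a base case of size 1. The algorithm makes 2 recursive calls at each level.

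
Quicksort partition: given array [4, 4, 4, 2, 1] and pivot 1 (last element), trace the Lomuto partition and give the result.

Lomuto partition with pivot = 1:

Initial array: [4, 4, 4, 2, 1]

arr[0]=4 > 1: no swap
arr[1]=4 > 1: no swap
arr[2]=4 > 1: no swap
arr[3]=2 > 1: no swap

Place pivot at position 0: [1, 4, 4, 2, 4]
Pivot position: 0

After partitioning with pivot 1, the array becomes [1, 4, 4, 2, 4]. The pivot is placed at index 0. All elements to the left of the pivot are <= 1, and all elements to the right are > 1.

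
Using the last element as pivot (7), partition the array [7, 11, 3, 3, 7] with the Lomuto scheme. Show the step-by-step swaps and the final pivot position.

Lomuto partition with pivot = 7:

Initial array: [7, 11, 3, 3, 7]

arr[0]=7 <= 7: swap with position 0, array becomes [7, 11, 3, 3, 7]
arr[1]=11 > 7: no swap
arr[2]=3 <= 7: swap with position 1, array becomes [7, 3, 11, 3, 7]
arr[3]=3 <= 7: swap with position 2, array becomes [7, 3, 3, 11, 7]

Place pivot at position 3: [7, 3, 3, 7, 11]
Pivot position: 3

After partitioning with pivot 7, the array becomes [7, 3, 3, 7, 11]. The pivot is placed at index 3. All elements to the left of the pivot are <= 7, and all elements to the right are > 7.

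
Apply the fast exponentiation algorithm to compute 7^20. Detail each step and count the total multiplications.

Computing 7^20 by squaring (build up from 7^1; each line after the first costs one multiplication):

7^1 = 7
7^2 = (7^1)^2 = 7^2 = 49
7^4 = (7^2)^2 = 49^2 = 2401
7^5 = 7 * 7^4 = 7 * 2401 = 16807
7^10 = (7^5)^2 = 16807^2 = 282475249
7^20 = (7^10)^2 = 282475249^2 = 79792266297612001

Result: 79792266297612001
Multiplications needed: 5 (5 lines after 7^1)

7^20 = 79792266297612001. Using exponentiation by squaring, this requires 5 multiplications. The key idea: if the exponent is even, square the half-power; if odd, multiply by the base once.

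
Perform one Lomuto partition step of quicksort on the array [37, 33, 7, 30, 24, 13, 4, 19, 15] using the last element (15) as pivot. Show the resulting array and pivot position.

Lomuto partition with pivot = 15:

Initial array: [37, 33, 7, 30, 24, 13, 4, 19, 15]

arr[0]=37 > 15: no swap
arr[1]=33 > 15: no swap
arr[2]=7 <= 15: swap with position 0, array becomes [7, 33, 37, 30, 24, 13, 4, 19, 15]
arr[3]=30 > 15: no swap
arr[4]=24 > 15: no swap
arr[5]=13 <= 15: swap with position 1, array becomes [7, 13, 37, 30, 24, 33, 4, 19, 15]
arr[6]=4 <= 15: swap with position 2, array becomes [7, 13, 4, 30, 24, 33, 37, 19, 15]
arr[7]=19 > 15: no swap

Place pivot at position 3: [7, 13, 4, 15, 24, 33, 37, 19, 30]
Pivot position: 3

After partitioning with pivot 15, the array becomes [7, 13, 4, 15, 24, 33, 37, 19, 30]. The pivot is placed at index 3. All elements to the left of the pivot are <= 15, and all elements to the right are > 15.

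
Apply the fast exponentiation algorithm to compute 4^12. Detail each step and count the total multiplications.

Computing 4^12 by squaring (build up from 4^1; each line after the first costs one multiplication):

4^1 = 4
4^2 = (4^1)^2 = 4^2 = 16
4^3 = 4 * 4^2 = 4 * 16 = 64
4^6 = (4^3)^2 = 64^2 = 4096
4^12 = (4^6)^2 = 4096^2 = 16777216

Result: 16777216
Multiplications needed: 4 (4 lines after 4^1)

4^12 = 16777216. Using exponentiation by squaring, this requires 4 multiplications. The key idea: if the exponent is even, square the half-power; if odd, multiply by the base once.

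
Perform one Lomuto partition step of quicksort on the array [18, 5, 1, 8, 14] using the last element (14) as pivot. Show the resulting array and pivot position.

Lomuto partition with pivot = 14:

Initial array: [18, 5, 1, 8, 14]

arr[0]=18 > 14: no swap
arr[1]=5 <= 14: swap with position 0, array becomes [5, 18, 1, 8, 14]
arr[2]=1 <= 14: swap with position 1, array becomes [5, 1, 18, 8, 14]
arr[3]=8 <= 14: swap with position 2, array becomes [5, 1, 8, 18, 14]

Place pivot at position 3: [5, 1, 8, 14, 18]
Pivot position: 3

After partitioning with pivot 14, the array becomes [5, 1, 8, 14, 18]. The pivot is placed at index 3. All elements to the left of the pivot are <= 14, and all elements to the right are > 14.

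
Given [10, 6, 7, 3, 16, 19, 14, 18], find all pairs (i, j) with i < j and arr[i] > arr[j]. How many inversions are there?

Finding inversions in [10, 6, 7, 3, 16, 19, 14, 18]:

(0, 1): arr[0]=10 > arr[1]=6
(0, 2): arr[0]=10 > arr[2]=7
(0, 3): arr[0]=10 > arr[3]=3
(1, 3): arr[1]=6 > arr[3]=3
(2, 3): arr[2]=7 > arr[3]=3
(4, 6): arr[4]=16 > arr[6]=14
(5, 6): arr[5]=19 > arr[6]=14
(5, 7): arr[5]=19 > arr[7]=18

Total inversions: 8

The array has 8 inversion(s): (0,1), (0,2), (0,3), (1,3), (2,3), (4,6), (5,6), (5,7). Each pair (i,j) satisfies i < j and arr[i] > arr[j].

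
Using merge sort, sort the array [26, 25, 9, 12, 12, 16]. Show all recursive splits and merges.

Merge sort trace:

Split: [26, 25, 9, 12, 12, 16] -> [26, 25, 9] and [12, 12, 16]
  Split: [26, 25, 9] -> [26] and [25, 9]
    Split: [25, 9] -> [25] and [9]
    Merge: [25] + [9] -> [9, 25]
  Merge: [26] + [9, 25] -> [9, 25, 26]
  Split: [12, 12, 16] -> [12] and [12, 16]
    Split: [12, 16] -> [12] and [16]
    Merge: [12] + [16] -> [12, 16]
  Merge: [12] + [12, 16] -> [12, 12, 16]
Merge: [9, 25, 26] + [12, 12, 16] -> [9, 12, 12, 16, 25, 26]

Final sorted array: [9, 12, 12, 16, 25, 26]

The merge sort proceeds by recursively splitting the array and merging sorted halves.
After all merges, the sorted array is [9, 12, 12, 16, 25, 26].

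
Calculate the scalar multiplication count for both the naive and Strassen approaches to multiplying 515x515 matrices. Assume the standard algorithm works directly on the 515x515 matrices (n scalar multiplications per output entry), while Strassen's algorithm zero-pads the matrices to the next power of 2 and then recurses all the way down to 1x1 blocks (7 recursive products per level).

Matrix multiplication for 515x515 matrices:

Strassen's algorithm requires power-of-2 dimensions. Pad 515x515 to 1024x1024 (next power of 2).

Standard algorithm: 515^3 = 136590875 multiplications
Strassen's algorithm: 7^(log2(1024)) = 7^10 = 282475249 multiplications
Difference: 136590875 - 282475249 = -145884374 (Strassen uses MORE here due to padding overhead — for small or just-over-power-of-2 n, padding can outweigh the per-level savings)

Standard: 136590875 multiplications (515^3). Strassen: 282475249 multiplications (7^10, after padding to 1024x1024). Strassen reduces 8 recursive multiplications to 7 at each level.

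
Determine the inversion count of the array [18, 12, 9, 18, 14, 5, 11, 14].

Finding inversions in [18, 12, 9, 18, 14, 5, 11, 14]:

(0, 1): arr[0]=18 > arr[1]=12
(0, 2): arr[0]=18 > arr[2]=9
(0, 4): arr[0]=18 > arr[4]=14
(0, 5): arr[0]=18 > arr[5]=5
(0, 6): arr[0]=18 > arr[6]=11
(0, 7): arr[0]=18 > arr[7]=14
(1, 2): arr[1]=12 > arr[2]=9
(1, 5): arr[1]=12 > arr[5]=5
(1, 6): arr[1]=12 > arr[6]=11
(2, 5): arr[2]=9 > arr[5]=5
(3, 4): arr[3]=18 > arr[4]=14
(3, 5): arr[3]=18 > arr[5]=5
(3, 6): arr[3]=18 > arr[6]=11
(3, 7): arr[3]=18 > arr[7]=14
(4, 5): arr[4]=14 > arr[5]=5
(4, 6): arr[4]=14 > arr[6]=11

Total inversions: 16

The array has 16 inversion(s): (0,1), (0,2), (0,4), (0,5), (0,6), (0,7), (1,2), (1,5), (1,6), (2,5), (3,4), (3,5), (3,6), (3,7), (4,5), (4,6). Each pair (i,j) satisfies i < j and arr[i] > arr[j].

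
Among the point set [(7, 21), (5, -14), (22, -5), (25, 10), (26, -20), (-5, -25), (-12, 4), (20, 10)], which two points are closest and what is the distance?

Computing all pairwise distances among 8 points:

d((7, 21), (5, -14)) = 35.0571
d((7, 21), (22, -5)) = 30.0167
d((7, 21), (25, 10)) = 21.095
d((7, 21), (26, -20)) = 45.1885
d((7, 21), (-5, -25)) = 47.5395
d((7, 21), (-12, 4)) = 25.4951
d((7, 21), (20, 10)) = 17.0294
d((5, -14), (22, -5)) = 19.2354
d((5, -14), (25, 10)) = 31.241
d((5, -14), (26, -20)) = 21.8403
d((5, -14), (-5, -25)) = 14.8661
d((5, -14), (-12, 4)) = 24.7588
d((5, -14), (20, 10)) = 28.3019
d((22, -5), (25, 10)) = 15.2971
d((22, -5), (26, -20)) = 15.5242
d((22, -5), (-5, -25)) = 33.6006
d((22, -5), (-12, 4)) = 35.171
d((22, -5), (20, 10)) = 15.1327
d((25, 10), (26, -20)) = 30.0167
d((25, 10), (-5, -25)) = 46.0977
d((25, 10), (-12, 4)) = 37.4833
d((25, 10), (20, 10)) = 5.0 <-- minimum
d((26, -20), (-5, -25)) = 31.4006
d((26, -20), (-12, 4)) = 44.9444
d((26, -20), (20, 10)) = 30.5941
d((-5, -25), (-12, 4)) = 29.8329
d((-5, -25), (20, 10)) = 43.0116
d((-12, 4), (20, 10)) = 32.5576

Closest pair: (25, 10) and (20, 10) with distance 5.0

The closest pair is (25, 10) and (20, 10) with Euclidean distance 5.0. For 8 points, brute-force pairwise comparison is shown above. For large n, the divide-and-conquer algorithm (sort by x, recurse on halves, check the dividing strip) achieves O(n log n).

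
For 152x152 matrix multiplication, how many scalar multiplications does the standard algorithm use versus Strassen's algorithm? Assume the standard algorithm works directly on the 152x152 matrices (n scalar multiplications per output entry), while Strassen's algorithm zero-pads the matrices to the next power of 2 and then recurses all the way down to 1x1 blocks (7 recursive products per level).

Matrix multiplication for 152x152 matrices:

Strassen's algorithm requires power-of-2 dimensions. Pad 152x152 to 256x256 (next power of 2).

Standard algorithm: 152^3 = 3511808 multiplications
Strassen's algorithm: 7^(log2(256)) = 7^8 = 5764801 multiplications
Difference: 3511808 - 5764801 = -2252993 (Strassen uses MORE here due to padding overhead — for small or just-over-power-of-2 n, padding can outweigh the per-level savings)

Standard: 3511808 multiplications (152^3). Strassen: 5764801 multiplications (7^8, after padding to 256x256). Strassen reduces 8 recursive multiplications to 7 at each level.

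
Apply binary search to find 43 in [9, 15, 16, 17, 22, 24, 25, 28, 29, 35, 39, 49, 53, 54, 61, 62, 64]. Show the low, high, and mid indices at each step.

Binary search for 43 in [9, 15, 16, 17, 22, 24, 25, 28, 29, 35, 39, 49, 53, 54, 61, 62, 64]:

lo=0, hi=16, mid=8, arr[mid]=29 -> 29 < 43, search right half
lo=9, hi=16, mid=12, arr[mid]=53 -> 53 > 43, search left half
lo=9, hi=11, mid=10, arr[mid]=39 -> 39 < 43, search right half
lo=11, hi=11, mid=11, arr[mid]=49 -> 49 > 43, search left half
lo=11 > hi=10, target 43 not found

Binary search determines that 43 is not in the array after 4 comparisons. The search space was exhausted without finding the target.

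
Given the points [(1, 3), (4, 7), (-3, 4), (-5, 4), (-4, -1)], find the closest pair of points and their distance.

Computing all pairwise distances among 5 points:

d((1, 3), (4, 7)) = 5.0
d((1, 3), (-3, 4)) = 4.1231
d((1, 3), (-5, 4)) = 6.0828
d((1, 3), (-4, -1)) = 6.4031
d((4, 7), (-3, 4)) = 7.6158
d((4, 7), (-5, 4)) = 9.4868
d((4, 7), (-4, -1)) = 11.3137
d((-3, 4), (-5, 4)) = 2.0 <-- minimum
d((-3, 4), (-4, -1)) = 5.099
d((-5, 4), (-4, -1)) = 5.099

Closest pair: (-3, 4) and (-5, 4) with distance 2.0

The closest pair is (-3, 4) and (-5, 4) with Euclidean distance 2.0. For 5 points, brute-force pairwise comparison is shown above. For large n, the divide-and-conquer algorithm (sort by x, recurse on halves, check the dividing strip) achieves O(n log n).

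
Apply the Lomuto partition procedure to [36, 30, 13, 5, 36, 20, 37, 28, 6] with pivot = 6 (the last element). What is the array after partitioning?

Lomuto partition with pivot = 6:

Initial array: [36, 30, 13, 5, 36, 20, 37, 28, 6]

arr[0]=36 > 6: no swap
arr[1]=30 > 6: no swap
arr[2]=13 > 6: no swap
arr[3]=5 <= 6: swap with position 0, array becomes [5, 30, 13, 36, 36, 20, 37, 28, 6]
arr[4]=36 > 6: no swap
arr[5]=20 > 6: no swap
arr[6]=37 > 6: no swap
arr[7]=28 > 6: no swap

Place pivot at position 1: [5, 6, 13, 36, 36, 20, 37, 28, 30]
Pivot position: 1

After partitioning with pivot 6, the array becomes [5, 6, 13, 36, 36, 20, 37, 28, 30]. The pivot is placed at index 1. All elements to the left of the pivot are <= 6, and all elements to the right are > 6.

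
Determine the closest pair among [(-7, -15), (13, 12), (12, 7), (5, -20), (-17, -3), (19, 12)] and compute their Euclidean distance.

Computing all pairwise distances among 6 points:

d((-7, -15), (13, 12)) = 33.6006
d((-7, -15), (12, 7)) = 29.0689
d((-7, -15), (5, -20)) = 13.0
d((-7, -15), (-17, -3)) = 15.6205
d((-7, -15), (19, 12)) = 37.4833
d((13, 12), (12, 7)) = 5.099 <-- minimum
d((13, 12), (5, -20)) = 32.9848
d((13, 12), (-17, -3)) = 33.541
d((13, 12), (19, 12)) = 6.0
d((12, 7), (5, -20)) = 27.8927
d((12, 7), (-17, -3)) = 30.6757
d((12, 7), (19, 12)) = 8.6023
d((5, -20), (-17, -3)) = 27.8029
d((5, -20), (19, 12)) = 34.9285
d((-17, -3), (19, 12)) = 39.0

Closest pair: (13, 12) and (12, 7) with distance 5.099

The closest pair is (13, 12) and (12, 7) with Euclidean distance 5.099. For 6 points, brute-force pairwise comparison is shown above. For large n, the divide-and-conquer algorithm (sort by x, recurse on halves, check the dividing strip) achieves O(n log n).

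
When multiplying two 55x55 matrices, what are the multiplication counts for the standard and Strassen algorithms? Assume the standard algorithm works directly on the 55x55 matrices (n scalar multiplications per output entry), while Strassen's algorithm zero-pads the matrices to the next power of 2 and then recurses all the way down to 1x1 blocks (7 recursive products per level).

Matrix multiplication for 55x55 matrices:

Strassen's algorithm requires power-of-2 dimensions. Pad 55x55 to 64x64 (next power of 2).

Standard algorithm: 55^3 = 166375 multiplications
Strassen's algorithm: 7^(log2(64)) = 7^6 = 117649 multiplications
Savings: 166375 - 117649 = 48726 multiplications

Standard: 166375 multiplications (55^3). Strassen: 117649 multiplications (7^6, after padding to 64x64). Strassen reduces 8 recursive multiplications to 7 at each level.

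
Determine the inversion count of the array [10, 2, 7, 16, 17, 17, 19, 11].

Finding inversions in [10, 2, 7, 16, 17, 17, 19, 11]:

(0, 1): arr[0]=10 > arr[1]=2
(0, 2): arr[0]=10 > arr[2]=7
(3, 7): arr[3]=16 > arr[7]=11
(4, 7): arr[4]=17 > arr[7]=11
(5, 7): arr[5]=17 > arr[7]=11
(6, 7): arr[6]=19 > arr[7]=11

Total inversions: 6

The array has 6 inversion(s): (0,1), (0,2), (3,7), (4,7), (5,7), (6,7). Each pair (i,j) satisfies i < j and arr[i] > arr[j].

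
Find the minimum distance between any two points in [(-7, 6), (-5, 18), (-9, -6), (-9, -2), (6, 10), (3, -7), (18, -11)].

Computing all pairwise distances among 7 points:

d((-7, 6), (-5, 18)) = 12.1655
d((-7, 6), (-9, -6)) = 12.1655
d((-7, 6), (-9, -2)) = 8.2462
d((-7, 6), (6, 10)) = 13.6015
d((-7, 6), (3, -7)) = 16.4012
d((-7, 6), (18, -11)) = 30.2324
d((-5, 18), (-9, -6)) = 24.3311
d((-5, 18), (-9, -2)) = 20.3961
d((-5, 18), (6, 10)) = 13.6015
d((-5, 18), (3, -7)) = 26.2488
d((-5, 18), (18, -11)) = 37.0135
d((-9, -6), (-9, -2)) = 4.0 <-- minimum
d((-9, -6), (6, 10)) = 21.9317
d((-9, -6), (3, -7)) = 12.0416
d((-9, -6), (18, -11)) = 27.4591
d((-9, -2), (6, 10)) = 19.2094
d((-9, -2), (3, -7)) = 13.0
d((-9, -2), (18, -11)) = 28.4605
d((6, 10), (3, -7)) = 17.2627
d((6, 10), (18, -11)) = 24.1868
d((3, -7), (18, -11)) = 15.5242

Closest pair: (-9, -6) and (-9, -2) with distance 4.0

The closest pair is (-9, -6) and (-9, -2) with Euclidean distance 4.0. For 7 points, brute-force pairwise comparison is shown above. For large n, the divide-and-conquer algorithm (sort by x, recurse on halves, check the dividing strip) achieves O(n log n).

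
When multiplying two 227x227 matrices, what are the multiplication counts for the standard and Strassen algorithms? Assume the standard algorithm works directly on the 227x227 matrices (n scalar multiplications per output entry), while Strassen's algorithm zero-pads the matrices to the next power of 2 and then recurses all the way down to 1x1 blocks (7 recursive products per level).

Matrix multiplication for 227x227 matrices:

Strassen's algorithm requires power-of-2 dimensions. Pad 227x227 to 256x256 (next power of 2).

Standard algorithm: 227^3 = 11697083 multiplications
Strassen's algorithm: 7^(log2(256)) = 7^8 = 5764801 multiplications
Savings: 11697083 - 5764801 = 5932282 multiplications

Standard: 11697083 multiplications (227^3). Strassen: 5764801 multiplications (7^8, after padding to 256x256). Strassen reduces 8 recursive multiplications to 7 at each level.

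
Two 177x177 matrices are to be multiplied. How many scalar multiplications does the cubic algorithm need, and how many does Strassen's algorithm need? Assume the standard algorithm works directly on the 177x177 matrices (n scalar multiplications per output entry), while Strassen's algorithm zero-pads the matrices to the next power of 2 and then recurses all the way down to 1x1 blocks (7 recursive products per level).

Matrix multiplication for 177x177 matrices:

Strassen's algorithm requires power-of-2 dimensions. Pad 177x177 to 256x256 (next power of 2).

Standard algorithm: 177^3 = 5545233 multiplications
Strassen's algorithm: 7^(log2(256)) = 7^8 = 5764801 multiplications
Difference: 5545233 - 5764801 = -219568 (Strassen uses MORE here due to padding overhead — for small or just-over-power-of-2 n, padding can outweigh the per-level savings)

Standard: 5545233 multiplications (177^3). Strassen: 5764801 multiplications (7^8, after padding to 256x256). Strassen reduces 8 recursive multiplications to 7 at each level.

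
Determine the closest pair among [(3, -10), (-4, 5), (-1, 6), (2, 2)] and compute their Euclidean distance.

Computing all pairwise distances among 4 points:

d((3, -10), (-4, 5)) = 16.5529
d((3, -10), (-1, 6)) = 16.4924
d((3, -10), (2, 2)) = 12.0416
d((-4, 5), (-1, 6)) = 3.1623 <-- minimum
d((-4, 5), (2, 2)) = 6.7082
d((-1, 6), (2, 2)) = 5.0

Closest pair: (-4, 5) and (-1, 6) with distance 3.1623

The closest pair is (-4, 5) and (-1, 6) with Euclidean distance 3.1623. For 4 points, brute-force pairwise comparison is shown above. For large n, the divide-and-conquer algorithm (sort by x, recurse on halves, check the dividing strip) achieves O(n log n).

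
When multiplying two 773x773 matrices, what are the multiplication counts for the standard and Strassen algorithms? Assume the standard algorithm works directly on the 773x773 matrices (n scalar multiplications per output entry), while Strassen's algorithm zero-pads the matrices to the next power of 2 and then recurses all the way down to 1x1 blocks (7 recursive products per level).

Matrix multiplication for 773x773 matrices:

Strassen's algorithm requires power-of-2 dimensions. Pad 773x773 to 1024x1024 (next power of 2).

Standard algorithm: 773^3 = 461889917 multiplications
Strassen's algorithm: 7^(log2(1024)) = 7^10 = 282475249 multiplications
Savings: 461889917 - 282475249 = 179414668 multiplications

Standard: 461889917 multiplications (773^3). Strassen: 282475249 multiplications (7^10, after padding to 1024x1024). Strassen reduces 8 recursive multiplications to 7 at each level.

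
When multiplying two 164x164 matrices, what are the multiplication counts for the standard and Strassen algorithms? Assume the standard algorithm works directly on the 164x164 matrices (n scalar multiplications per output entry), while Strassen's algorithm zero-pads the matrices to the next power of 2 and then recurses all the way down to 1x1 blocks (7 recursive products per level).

Matrix multiplication for 164x164 matrices:

Strassen's algorithm requires power-of-2 dimensions. Pad 164x164 to 256x256 (next power of 2).

Standard algorithm: 164^3 = 4410944 multiplications
Strassen's algorithm: 7^(log2(256)) = 7^8 = 5764801 multiplications
Difference: 4410944 - 5764801 = -1353857 (Strassen uses MORE here due to padding overhead — for small or just-over-power-of-2 n, padding can outweigh the per-level savings)

Standard: 4410944 multiplications (164^3). Strassen: 5764801 multiplications (7^8, after padding to 256x256). Strassen reduces 8 recursive multiplications to 7 at each level.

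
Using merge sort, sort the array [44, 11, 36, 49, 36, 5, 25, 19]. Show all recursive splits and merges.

Merge sort trace:

Split: [44, 11, 36, 49, 36, 5, 25, 19] -> [44, 11, 36, 49] and [36, 5, 25, 19]
  Split: [44, 11, 36, 49] -> [44, 11] and [36, 49]
    Split: [44, 11] -> [44] and [11]
    Merge: [44] + [11] -> [11, 44]
    Split: [36, 49] -> [36] and [49]
    Merge: [36] + [49] -> [36, 49]
  Merge: [11, 44] + [36, 49] -> [11, 36, 44, 49]
  Split: [36, 5, 25, 19] -> [36, 5] and [25, 19]
    Split: [36, 5] -> [36] and [5]
    Merge: [36] + [5] -> [5, 36]
    Split: [25, 19] -> [25] and [19]
    Merge: [25] + [19] -> [19, 25]
  Merge: [5, 36] + [19, 25] -> [5, 19, 25, 36]
Merge: [11, 36, 44, 49] + [5, 19, 25, 36] -> [5, 11, 19, 25, 36, 36, 44, 49]

Final sorted array: [5, 11, 19, 25, 36, 36, 44, 49]

The merge sort proceeds by recursively splitting the array and merging sorted halves.
After all merges, the sorted array is [5, 11, 19, 25, 36, 36, 44, 49].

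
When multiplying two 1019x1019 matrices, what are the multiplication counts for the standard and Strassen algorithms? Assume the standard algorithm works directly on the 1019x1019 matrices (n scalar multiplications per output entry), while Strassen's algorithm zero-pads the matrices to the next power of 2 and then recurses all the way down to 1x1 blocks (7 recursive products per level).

Matrix multiplication for 1019x1019 matrices:

Strassen's algorithm requires power-of-2 dimensions. Pad 1019x1019 to 1024x1024 (next power of 2).

Standard algorithm: 1019^3 = 1058089859 multiplications
Strassen's algorithm: 7^(log2(1024)) = 7^10 = 282475249 multiplications
Savings: 1058089859 - 282475249 = 775614610 multiplications

Standard: 1058089859 multiplications (1019^3). Strassen: 282475249 multiplications (7^10, after padding to 1024x1024). Strassen reduces 8 recursive multiplications to 7 at each level.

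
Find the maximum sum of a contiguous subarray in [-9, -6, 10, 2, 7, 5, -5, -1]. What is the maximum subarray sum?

Using Kadane's algorithm on [-9, -6, 10, 2, 7, 5, -5, -1]:

Scanning through the array:
Position 1 (value -6): max_ending_here = -6, max_so_far = -6
Position 2 (value 10): max_ending_here = 10, max_so_far = 10
Position 3 (value 2): max_ending_here = 12, max_so_far = 12
Position 4 (value 7): max_ending_here = 19, max_so_far = 19
Position 5 (value 5): max_ending_here = 24, max_so_far = 24
Position 6 (value -5): max_ending_here = 19, max_so_far = 24
Position 7 (value -1): max_ending_here = 18, max_so_far = 24

Maximum subarray: [10, 2, 7, 5]
Maximum sum: 24

The maximum subarray is [10, 2, 7, 5] with sum 24. This subarray runs from index 2 to index 5.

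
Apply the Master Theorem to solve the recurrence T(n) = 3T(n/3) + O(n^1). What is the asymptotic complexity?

Master Theorem for T(n) = 3T(n/3) + O(n^1):

a = 3, b = 3, c = 1
log_b(a) = log_3(3) = 1.0000

Case 2: c = 1 = log_3(3) = 1.0000
T(n) = O(n^1 log n) = O(n log n)

For T(n) = 3T(n/3) + O(n^1): log_3(3) = 1.0000. This is Case 2 of the Master Theorem (c = log_b(a), equal work at all levels), giving O(n log n).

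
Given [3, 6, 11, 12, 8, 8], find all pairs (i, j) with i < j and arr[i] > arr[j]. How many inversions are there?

Finding inversions in [3, 6, 11, 12, 8, 8]:

(2, 4): arr[2]=11 > arr[4]=8
(2, 5): arr[2]=11 > arr[5]=8
(3, 4): arr[3]=12 > arr[4]=8
(3, 5): arr[3]=12 > arr[5]=8

Total inversions: 4

The array has 4 inversion(s): (2,4), (2,5), (3,4), (3,5). Each pair (i,j) satisfies i < j and arr[i] > arr[j].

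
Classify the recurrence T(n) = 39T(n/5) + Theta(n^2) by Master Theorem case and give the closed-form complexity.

Master Theorem for T(n) = 39T(n/5) + O(n^2):

a = 39, b = 5, c = 2
log_b(a) = log_5(39) = 2.2763

Case 1: c = 2 < log_5(39) = 2.2763
T(n) = O(n^(log_5 39))

For T(n) = 39T(n/5) + O(n^2): log_5(39) = 2.2763. This is Case 1 of the Master Theorem (c < log_b(a), work dominated by leaves), giving O(n^(log_5 39)).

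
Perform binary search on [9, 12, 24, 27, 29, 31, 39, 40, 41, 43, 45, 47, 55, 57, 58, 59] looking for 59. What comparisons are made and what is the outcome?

Binary search for 59 in [9, 12, 24, 27, 29, 31, 39, 40, 41, 43, 45, 47, 55, 57, 58, 59]:

lo=0, hi=15, mid=7, arr[mid]=40 -> 40 < 59, search right half
lo=8, hi=15, mid=11, arr[mid]=47 -> 47 < 59, search right half
lo=12, hi=15, mid=13, arr[mid]=57 -> 57 < 59, search right half
lo=14, hi=15, mid=14, arr[mid]=58 -> 58 < 59, search right half
lo=15, hi=15, mid=15, arr[mid]=59 -> Found target at index 15!

Binary search finds 59 at index 15 after 5 comparisons. The search repeatedly halves the search space by comparing with the middle element.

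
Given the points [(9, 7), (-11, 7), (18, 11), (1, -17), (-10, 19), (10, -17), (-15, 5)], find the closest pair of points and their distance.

Computing all pairwise distances among 7 points:

d((9, 7), (-11, 7)) = 20.0
d((9, 7), (18, 11)) = 9.8489
d((9, 7), (1, -17)) = 25.2982
d((9, 7), (-10, 19)) = 22.4722
d((9, 7), (10, -17)) = 24.0208
d((9, 7), (-15, 5)) = 24.0832
d((-11, 7), (18, 11)) = 29.2746
d((-11, 7), (1, -17)) = 26.8328
d((-11, 7), (-10, 19)) = 12.0416
d((-11, 7), (10, -17)) = 31.8904
d((-11, 7), (-15, 5)) = 4.4721 <-- minimum
d((18, 11), (1, -17)) = 32.7567
d((18, 11), (-10, 19)) = 29.1204
d((18, 11), (10, -17)) = 29.1204
d((18, 11), (-15, 5)) = 33.541
d((1, -17), (-10, 19)) = 37.6431
d((1, -17), (10, -17)) = 9.0
d((1, -17), (-15, 5)) = 27.2029
d((-10, 19), (10, -17)) = 41.1825
d((-10, 19), (-15, 5)) = 14.8661
d((10, -17), (-15, 5)) = 33.3017

Closest pair: (-11, 7) and (-15, 5) with distance 4.4721

The closest pair is (-11, 7) and (-15, 5) with Euclidean distance 4.4721. For 7 points, brute-force pairwise comparison is shown above. For large n, the divide-and-conquer algorithm (sort by x, recurse on halves, check the dividing strip) achieves O(n log n).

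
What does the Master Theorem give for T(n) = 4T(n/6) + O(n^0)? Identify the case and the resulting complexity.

Master Theorem for T(n) = 4T(n/6) + O(n^0):

a = 4, b = 6, c = 0
log_b(a) = log_6(4) = 0.7737

Case 1: c = 0 < log_6(4) = 0.7737
T(n) = O(n^(log_6 4))

For T(n) = 4T(n/6) + O(n^0): log_6(4) = 0.7737. This is Case 1 of the Master Theorem (c < log_b(a), work dominated by leaves), giving O(n^(log_6 4)).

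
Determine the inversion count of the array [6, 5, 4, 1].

Finding inversions in [6, 5, 4, 1]:

(0, 1): arr[0]=6 > arr[1]=5
(0, 2): arr[0]=6 > arr[2]=4
(0, 3): arr[0]=6 > arr[3]=1
(1, 2): arr[1]=5 > arr[2]=4
(1, 3): arr[1]=5 > arr[3]=1
(2, 3): arr[2]=4 > arr[3]=1

Total inversions: 6

The array has 6 inversion(s): (0,1), (0,2), (0,3), (1,2), (1,3), (2,3). Each pair (i,j) satisfies i < j and arr[i] > arr[j].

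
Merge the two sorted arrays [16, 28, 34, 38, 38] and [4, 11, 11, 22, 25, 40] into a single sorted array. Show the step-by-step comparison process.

Merging process:

Compare 16 vs 4: take 4 from right. Merged: [4]
Compare 16 vs 11: take 11 from right. Merged: [4, 11]
Compare 16 vs 11: take 11 from right. Merged: [4, 11, 11]
Compare 16 vs 22: take 16 from left. Merged: [4, 11, 11, 16]
Compare 28 vs 22: take 22 from right. Merged: [4, 11, 11, 16, 22]
Compare 28 vs 25: take 25 from right. Merged: [4, 11, 11, 16, 22, 25]
Compare 28 vs 40: take 28 from left. Merged: [4, 11, 11, 16, 22, 25, 28]
Compare 34 vs 40: take 34 from left. Merged: [4, 11, 11, 16, 22, 25, 28, 34]
Compare 38 vs 40: take 38 from left. Merged: [4, 11, 11, 16, 22, 25, 28, 34, 38]
Compare 38 vs 40: take 38 from left. Merged: [4, 11, 11, 16, 22, 25, 28, 34, 38, 38]
Append remaining from right: [40]. Merged: [4, 11, 11, 16, 22, 25, 28, 34, 38, 38, 40]

Final merged array: [4, 11, 11, 16, 22, 25, 28, 34, 38, 38, 40]
Total comparisons: 10

The merged array is [4, 11, 11, 16, 22, 25, 28, 34, 38, 38, 40], requiring 10 comparisons. The merge step runs in O(n) time where n is the total number of elements.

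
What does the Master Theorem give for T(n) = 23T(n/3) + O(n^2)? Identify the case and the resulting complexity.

Master Theorem for T(n) = 23T(n/3) + O(n^2):

a = 23, b = 3, c = 2
log_b(a) = log_3(23) = 2.8540

Case 1: c = 2 < log_3(23) = 2.8540
T(n) = O(n^(log_3 23))

For T(n) = 23T(n/3) + O(n^2): log_3(23) = 2.8540. This is Case 1 of the Master Theorem (c < log_b(a), work dominated by leaves), giving O(n^(log_3 23)).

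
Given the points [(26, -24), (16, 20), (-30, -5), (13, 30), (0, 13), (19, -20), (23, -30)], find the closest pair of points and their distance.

Computing all pairwise distances among 7 points:

d((26, -24), (16, 20)) = 45.1221
d((26, -24), (-30, -5)) = 59.1354
d((26, -24), (13, 30)) = 55.5428
d((26, -24), (0, 13)) = 45.2217
d((26, -24), (19, -20)) = 8.0623
d((26, -24), (23, -30)) = 6.7082 <-- minimum
d((16, 20), (-30, -5)) = 52.3546
d((16, 20), (13, 30)) = 10.4403
d((16, 20), (0, 13)) = 17.4642
d((16, 20), (19, -20)) = 40.1123
d((16, 20), (23, -30)) = 50.4876
d((-30, -5), (13, 30)) = 55.4437
d((-30, -5), (0, 13)) = 34.9857
d((-30, -5), (19, -20)) = 51.2445
d((-30, -5), (23, -30)) = 58.6003
d((13, 30), (0, 13)) = 21.4009
d((13, 30), (19, -20)) = 50.3587
d((13, 30), (23, -30)) = 60.8276
d((0, 13), (19, -20)) = 38.0789
d((0, 13), (23, -30)) = 48.7647
d((19, -20), (23, -30)) = 10.7703

Closest pair: (26, -24) and (23, -30) with distance 6.7082

The closest pair is (26, -24) and (23, -30) with Euclidean distance 6.7082. For 7 points, brute-force pairwise comparison is shown above. For large n, the divide-and-conquer algorithm (sort by x, recurse on halves, check the dividing strip) achieves O(n log n).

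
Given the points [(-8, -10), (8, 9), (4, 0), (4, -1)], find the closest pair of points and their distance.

Computing all pairwise distances among 4 points:

d((-8, -10), (8, 9)) = 24.8395
d((-8, -10), (4, 0)) = 15.6205
d((-8, -10), (4, -1)) = 15.0
d((8, 9), (4, 0)) = 9.8489
d((8, 9), (4, -1)) = 10.7703
d((4, 0), (4, -1)) = 1.0 <-- minimum

Closest pair: (4, 0) and (4, -1) with distance 1.0

The closest pair is (4, 0) and (4, -1) with Euclidean distance 1.0. For 4 points, brute-force pairwise comparison is shown above. For large n, the divide-and-conquer algorithm (sort by x, recurse on halves, check the dividing strip) achieves O(n log n).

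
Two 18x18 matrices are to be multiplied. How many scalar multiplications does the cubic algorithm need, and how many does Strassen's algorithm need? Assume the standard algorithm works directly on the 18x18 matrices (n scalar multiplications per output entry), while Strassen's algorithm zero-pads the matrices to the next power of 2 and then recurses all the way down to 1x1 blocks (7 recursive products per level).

Matrix multiplication for 18x18 matrices:

Strassen's algorithm requires power-of-2 dimensions. Pad 18x18 to 32x32 (next power of 2).

Standard algorithm: 18^3 = 5832 multiplications
Strassen's algorithm: 7^(log2(32)) = 7^5 = 16807 multiplications
Difference: 5832 - 16807 = -10975 (Strassen uses MORE here due to padding overhead — for small or just-over-power-of-2 n, padding can outweigh the per-level savings)

Standard: 5832 multiplications (18^3). Strassen: 16807 multiplications (7^5, after padding to 32x32). Strassen reduces 8 recursive multiplications to 7 at each level.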